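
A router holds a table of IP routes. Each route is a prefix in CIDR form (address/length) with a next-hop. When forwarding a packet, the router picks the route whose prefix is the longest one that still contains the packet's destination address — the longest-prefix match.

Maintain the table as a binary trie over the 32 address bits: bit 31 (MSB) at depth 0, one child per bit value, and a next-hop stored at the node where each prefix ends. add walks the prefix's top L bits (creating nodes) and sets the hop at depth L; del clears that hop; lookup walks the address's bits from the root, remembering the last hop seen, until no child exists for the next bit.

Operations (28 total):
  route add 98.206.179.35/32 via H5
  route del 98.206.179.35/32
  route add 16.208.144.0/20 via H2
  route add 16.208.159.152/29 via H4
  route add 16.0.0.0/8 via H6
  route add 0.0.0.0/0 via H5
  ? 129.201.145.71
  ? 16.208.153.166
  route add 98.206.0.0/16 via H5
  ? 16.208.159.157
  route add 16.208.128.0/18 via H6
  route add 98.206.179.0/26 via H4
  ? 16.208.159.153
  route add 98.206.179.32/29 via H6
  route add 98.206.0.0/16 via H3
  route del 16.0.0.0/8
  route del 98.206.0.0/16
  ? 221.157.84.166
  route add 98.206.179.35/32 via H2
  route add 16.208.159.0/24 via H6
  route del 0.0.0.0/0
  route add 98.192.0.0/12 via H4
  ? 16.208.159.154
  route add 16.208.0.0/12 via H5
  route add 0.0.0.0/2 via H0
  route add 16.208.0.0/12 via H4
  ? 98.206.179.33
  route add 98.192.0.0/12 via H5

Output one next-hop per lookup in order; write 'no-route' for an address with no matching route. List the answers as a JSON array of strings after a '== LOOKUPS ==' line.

Trace:
  add 98.206.179.35/32 -> H5 at depth 32
  del 98.206.179.35/32 (clear depth 32)
  add 16.208.144.0/20 -> H2 at depth 20
  add 16.208.159.152/29 -> H4 at depth 29
  add 16.0.0.0/8 -> H6 at depth 8
  add 0.0.0.0/0 -> H5 at depth 0
  Q 129.201.145.71: descend ε ; hops seen [H5] ; pick H5
  Q 16.208.153.166: descend 000100001101000010011 ; hops seen [H5,H6,H2] ; pick H2
  add 98.206.0.0/16 -> H5 at depth 16
  Q 16.208.159.157: descend 00010000110100001001111110011 ; hops seen [H5,H6,H2,H4] ; pick H4
  add 16.208.128.0/18 -> H6 at depth 18
  add 98.206.179.0/26 -> H4 at depth 26
  Q 16.208.159.153: descend 00010000110100001001111110011 ; hops seen [H5,H6,H6,H2,H4] ; pick H4
  add 98.206.179.32/29 -> H6 at depth 29
  add 98.206.0.0/16 -> H3 at depth 16
  del 16.0.0.0/8 (clear depth 8)
  del 98.206.0.0/16 (clear depth 16)
  Q 221.157.84.166: descend ε ; hops seen [H5] ; pick H5
  add 98.206.179.35/32 -> H2 at depth 32
  add 16.208.159.0/24 -> H6 at depth 24
  del 0.0.0.0/0 (clear depth 0)
  add 98.192.0.0/12 -> H4 at depth 12
  Q 16.208.159.154: descend 00010000110100001001111110011 ; hops seen [H6,H2,H6,H4] ; pick H4
  add 16.208.0.0/12 -> H5 at depth 12
  add 0.0.0.0/2 -> H0 at depth 2
  add 16.208.0.0/12 -> H4 at depth 12
  Q 98.206.179.33: descend 011000101100111010110011001000 ; hops seen [H4,H4,H6] ; pick H6
  add 98.192.0.0/12 -> H5 at depth 12

== LOOKUPS ==
["H5","H2","H4","H4","H5","H4","H6"]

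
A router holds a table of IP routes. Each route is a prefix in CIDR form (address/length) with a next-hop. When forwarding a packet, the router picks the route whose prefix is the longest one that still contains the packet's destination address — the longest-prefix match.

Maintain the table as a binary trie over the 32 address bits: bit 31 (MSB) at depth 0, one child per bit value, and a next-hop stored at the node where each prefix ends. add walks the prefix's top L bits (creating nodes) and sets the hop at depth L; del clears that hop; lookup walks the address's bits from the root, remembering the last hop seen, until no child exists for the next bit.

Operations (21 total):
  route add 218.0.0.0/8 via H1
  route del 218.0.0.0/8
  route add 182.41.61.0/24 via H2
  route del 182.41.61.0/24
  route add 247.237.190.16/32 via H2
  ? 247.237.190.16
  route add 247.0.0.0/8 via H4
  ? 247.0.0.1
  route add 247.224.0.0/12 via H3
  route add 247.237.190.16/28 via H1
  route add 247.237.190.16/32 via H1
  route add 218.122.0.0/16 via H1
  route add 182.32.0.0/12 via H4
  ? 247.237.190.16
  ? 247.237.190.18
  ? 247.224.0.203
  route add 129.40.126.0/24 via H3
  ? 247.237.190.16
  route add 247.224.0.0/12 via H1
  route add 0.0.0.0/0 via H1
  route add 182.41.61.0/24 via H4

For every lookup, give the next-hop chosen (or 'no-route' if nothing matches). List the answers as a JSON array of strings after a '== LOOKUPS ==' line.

Process each operation:
  + 218.0.0.0/8 (H1) depth=8
  - 218.0.0.0/8 clear@8
  + 182.41.61.0/24 (H2) depth=24
  - 182.41.61.0/24 clear@24
  + 247.237.190.16/32 (H2) depth=32
  lookup 247.237.190.16: bits 11110111111011011011111000010000 walk d0:-→d1:-→d2:-→d3:-→d4:-→d5:-→d6:-→d7:-→d8:-→d9:-→d10:-→d11:-→d12:-→d13:-→d14:-→d15:-→d16:-→d17:-→d18:-→d19:-→d20:-→d21:-→d22:-→d23:-→d24:-→d25:-→d26:-→d27:-→d28:-→d29:-→d30:-→d31:-→d32:H2 -> H2
  + 247.0.0.0/8 (H4) depth=8
  lookup 247.0.0.1: bits 11110111 walk d0:-→d1:-→d2:-→d3:-→d4:-→d5:-→d6:-→d7:-→d8:H4 -> H4
  + 247.224.0.0/12 (H3) depth=12
  + 247.237.190.16/28 (H1) depth=28
  + 247.237.190.16/32 (H1) depth=32
  + 218.122.0.0/16 (H1) depth=16
  + 182.32.0.0/12 (H4) depth=12
  lookup 247.237.190.16: bits 11110111111011011011111000010000 walk d0:-→d1:-→d2:-→d3:-→d4:-→d5:-→d6:-→d7:-→d8:H4→d9:-→d10:-→d11:-→d12:H3→d13:-→d14:-→d15:-→d16:-→d17:-→d18:-→d19:-→d20:-→d21:-→d22:-→d23:-→d24:-→d25:-→d26:-→d27:-→d28:H1→d29:-→d30:-→d31:-→d32:H1 -> H1
  lookup 247.237.190.18: bits 111101111110110110111110000100 walk d0:-→d1:-→d2:-→d3:-→d4:-→d5:-→d6:-→d7:-→d8:H4→d9:-→d10:-→d11:-→d12:H3→d13:-→d14:-→d15:-→d16:-→d17:-→d18:-→d19:-→d20:-→d21:-→d22:-→d23:-→d24:-→d25:-→d26:-→d27:-→d28:H1→d29:-→d30:- -> H1
  lookup 247.224.0.203: bits 111101111110 walk d0:-→d1:-→d2:-→d3:-→d4:-→d5:-→d6:-→d7:-→d8:H4→d9:-→d10:-→d11:-→d12:H3 -> H3
  + 129.40.126.0/24 (H3) depth=24
  lookup 247.237.190.16: bits 11110111111011011011111000010000 walk d0:-→d1:-→d2:-→d3:-→d4:-→d5:-→d6:-→d7:-→d8:H4→d9:-→d10:-→d11:-→d12:H3→d13:-→d14:-→d15:-→d16:-→d17:-→d18:-→d19:-→d20:-→d21:-→d22:-→d23:-→d24:-→d25:-→d26:-→d27:-→d28:H1→d29:-→d30:-→d31:-→d32:H1 -> H1
  + 247.224.0.0/12 (H1) depth=12
  + 0.0.0.0/0 (H1) depth=0
  + 182.41.61.0/24 (H4) depth=24

== LOOKUPS ==
["H2","H4","H1","H1","H3","H1"]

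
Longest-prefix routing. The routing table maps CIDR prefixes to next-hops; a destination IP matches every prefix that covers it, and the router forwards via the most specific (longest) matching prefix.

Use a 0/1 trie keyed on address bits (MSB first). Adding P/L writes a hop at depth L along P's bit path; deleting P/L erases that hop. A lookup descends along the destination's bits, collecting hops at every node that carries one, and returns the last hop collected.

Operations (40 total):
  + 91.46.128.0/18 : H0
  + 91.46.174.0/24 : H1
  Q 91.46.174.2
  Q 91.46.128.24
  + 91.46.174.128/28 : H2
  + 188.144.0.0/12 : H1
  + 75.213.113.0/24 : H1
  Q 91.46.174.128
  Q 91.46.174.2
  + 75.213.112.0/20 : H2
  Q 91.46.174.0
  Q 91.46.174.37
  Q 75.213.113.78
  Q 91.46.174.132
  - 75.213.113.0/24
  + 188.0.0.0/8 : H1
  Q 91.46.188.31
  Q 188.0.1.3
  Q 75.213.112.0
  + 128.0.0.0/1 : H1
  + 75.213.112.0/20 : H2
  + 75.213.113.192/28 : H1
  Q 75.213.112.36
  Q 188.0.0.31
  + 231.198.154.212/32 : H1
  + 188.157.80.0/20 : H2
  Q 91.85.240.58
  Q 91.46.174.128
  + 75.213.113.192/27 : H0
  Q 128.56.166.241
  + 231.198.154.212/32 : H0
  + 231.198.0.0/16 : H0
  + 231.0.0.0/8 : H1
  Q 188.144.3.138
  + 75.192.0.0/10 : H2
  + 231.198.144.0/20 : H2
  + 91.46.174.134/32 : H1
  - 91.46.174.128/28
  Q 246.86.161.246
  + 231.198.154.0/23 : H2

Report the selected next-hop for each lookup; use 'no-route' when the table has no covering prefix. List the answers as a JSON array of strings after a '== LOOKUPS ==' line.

Apply in order:
  + 91.46.128.0/18 (H0) depth=18
  + 91.46.174.0/24 (H1) depth=24
  lookup 91.46.174.2: bits 010110110010111010101110 walk d0:-→d1:-→d2:-→d3:-→d4:-→d5:-→d6:-→d7:-→d8:-→d9:-→d10:-→d11:-→d12:-→d13:-→d14:-→d15:-→d16:-→d17:-→d18:H0→d19:-→d20:-→d21:-→d22:-→d23:-→d24:H1 -> H1
  lookup 91.46.128.24: bits 010110110010111010 walk d0:-→d1:-→d2:-→d3:-→d4:-→d5:-→d6:-→d7:-→d8:-→d9:-→d10:-→d11:-→d12:-→d13:-→d14:-→d15:-→d16:-→d17:-→d18:H0 -> H0
  + 91.46.174.128/28 (H2) depth=28
  + 188.144.0.0/12 (H1) depth=12
  + 75.213.113.0/24 (H1) depth=24
  lookup 91.46.174.128: bits 0101101100101110101011101000 walk d0:-→d1:-→d2:-→d3:-→d4:-→d5:-→d6:-→d7:-→d8:-→d9:-→d10:-→d11:-→d12:-→d13:-→d14:-→d15:-→d16:-→d17:-→d18:H0→d19:-→d20:-→d21:-→d22:-→d23:-→d24:H1→d25:-→d26:-→d27:-→d28:H2 -> H2
  lookup 91.46.174.2: bits 010110110010111010101110 walk d0:-→d1:-→d2:-→d3:-→d4:-→d5:-→d6:-→d7:-→d8:-→d9:-→d10:-→d11:-→d12:-→d13:-→d14:-→d15:-→d16:-→d17:-→d18:H0→d19:-→d20:-→d21:-→d22:-→d23:-→d24:H1 -> H1
  + 75.213.112.0/20 (H2) depth=20
  lookup 91.46.174.0: bits 010110110010111010101110 walk d0:-→d1:-→d2:-→d3:-→d4:-→d5:-→d6:-→d7:-→d8:-→d9:-→d10:-→d11:-→d12:-→d13:-→d14:-→d15:-→d16:-→d17:-→d18:H0→d19:-→d20:-→d21:-→d22:-→d23:-→d24:H1 -> H1
  lookup 91.46.174.37: bits 010110110010111010101110 walk d0:-→d1:-→d2:-→d3:-→d4:-→d5:-→d6:-→d7:-→d8:-→d9:-→d10:-→d11:-→d12:-→d13:-→d14:-→d15:-→d16:-→d17:-→d18:H0→d19:-→d20:-→d21:-→d22:-→d23:-→d24:H1 -> H1
  lookup 75.213.113.78: bits 010010111101010101110001 walk d0:-→d1:-→d2:-→d3:-→d4:-→d5:-→d6:-→d7:-→d8:-→d9:-→d10:-→d11:-→d12:-→d13:-→d14:-→d15:-→d16:-→d17:-→d18:-→d19:-→d20:H2→d21:-→d22:-→d23:-→d24:H1 -> H1
  lookup 91.46.174.132: bits 0101101100101110101011101000 walk d0:-→d1:-→d2:-→d3:-→d4:-→d5:-→d6:-→d7:-→d8:-→d9:-→d10:-→d11:-→d12:-→d13:-→d14:-→d15:-→d16:-→d17:-→d18:H0→d19:-→d20:-→d21:-→d22:-→d23:-→d24:H1→d25:-→d26:-→d27:-→d28:H2 -> H2
  del 75.213.113.0/24 (clear depth 24)
  + 188.0.0.0/8 (H1) depth=8
  lookup 91.46.188.31: bits 0101101100101110101 walk d0:-→d1:-→d2:-→d3:-→d4:-→d5:-→d6:-→d7:-→d8:-→d9:-→d10:-→d11:-→d12:-→d13:-→d14:-→d15:-→d16:-→d17:-→d18:H0→d19:- -> H0
  lookup 188.0.1.3: bits 10111100 walk d0:-→d1:-→d2:-→d3:-→d4:-→d5:-→d6:-→d7:-→d8:H1 -> H1
  lookup 75.213.112.0: bits 01001011110101010111000 walk d0:-→d1:-→d2:-→d3:-→d4:-→d5:-→d6:-→d7:-→d8:-→d9:-→d10:-→d11:-→d12:-→d13:-→d14:-→d15:-→d16:-→d17:-→d18:-→d19:-→d20:H2→d21:-→d22:-→d23:- -> H2
  + 128.0.0.0/1 (H1) depth=1
  + 75.213.112.0/20 (H2) depth=20
  + 75.213.113.192/28 (H1) depth=28
  lookup 75.213.112.36: bits 01001011110101010111000 walk d0:-→d1:-→d2:-→d3:-→d4:-→d5:-→d6:-→d7:-→d8:-→d9:-→d10:-→d11:-→d12:-→d13:-→d14:-→d15:-→d16:-→d17:-→d18:-→d19:-→d20:H2→d21:-→d22:-→d23:- -> H2
  lookup 188.0.0.31: bits 10111100 walk d0:-→d1:H1→d2:-→d3:-→d4:-→d5:-→d6:-→d7:-→d8:H1 -> H1
  + 231.198.154.212/32 (H1) depth=32
  + 188.157.80.0/20 (H2) depth=20
  lookup 91.85.240.58: bits 010110110 walk d0:-→d1:-→d2:-→d3:-→d4:-→d5:-→d6:-→d7:-→d8:-→d9:- -> no-route
  lookup 91.46.174.128: bits 0101101100101110101011101000 walk d0:-→d1:-→d2:-→d3:-→d4:-→d5:-→d6:-→d7:-→d8:-→d9:-→d10:-→d11:-→d12:-→d13:-→d14:-→d15:-→d16:-→d17:-→d18:H0→d19:-→d20:-→d21:-→d22:-→d23:-→d24:H1→d25:-→d26:-→d27:-→d28:H2 -> H2
  + 75.213.113.192/27 (H0) depth=27
  lookup 128.56.166.241: bits 10 walk d0:-→d1:H1→d2:- -> H1
  + 231.198.154.212/32 (H0) depth=32
  + 231.198.0.0/16 (H0) depth=16
  + 231.0.0.0/8 (H1) depth=8
  lookup 188.144.3.138: bits 101111001001 walk d0:-→d1:H1→d2:-→d3:-→d4:-→d5:-→d6:-→d7:-→d8:H1→d9:-→d10:-→d11:-→d12:H1 -> H1
  + 75.192.0.0/10 (H2) depth=10
  + 231.198.144.0/20 (H2) depth=20
  + 91.46.174.134/32 (H1) depth=32
  del 91.46.174.128/28 (clear depth 28)
  lookup 246.86.161.246: bits 111 walk d0:-→d1:H1→d2:-→d3:- -> H1
  + 231.198.154.0/23 (H2) depth=23

== LOOKUPS ==
["H1","H0","H2","H1","H1","H1","H1","H2","H0","H1","H2","H2","H1","no-route","H2","H1","H1","H1"]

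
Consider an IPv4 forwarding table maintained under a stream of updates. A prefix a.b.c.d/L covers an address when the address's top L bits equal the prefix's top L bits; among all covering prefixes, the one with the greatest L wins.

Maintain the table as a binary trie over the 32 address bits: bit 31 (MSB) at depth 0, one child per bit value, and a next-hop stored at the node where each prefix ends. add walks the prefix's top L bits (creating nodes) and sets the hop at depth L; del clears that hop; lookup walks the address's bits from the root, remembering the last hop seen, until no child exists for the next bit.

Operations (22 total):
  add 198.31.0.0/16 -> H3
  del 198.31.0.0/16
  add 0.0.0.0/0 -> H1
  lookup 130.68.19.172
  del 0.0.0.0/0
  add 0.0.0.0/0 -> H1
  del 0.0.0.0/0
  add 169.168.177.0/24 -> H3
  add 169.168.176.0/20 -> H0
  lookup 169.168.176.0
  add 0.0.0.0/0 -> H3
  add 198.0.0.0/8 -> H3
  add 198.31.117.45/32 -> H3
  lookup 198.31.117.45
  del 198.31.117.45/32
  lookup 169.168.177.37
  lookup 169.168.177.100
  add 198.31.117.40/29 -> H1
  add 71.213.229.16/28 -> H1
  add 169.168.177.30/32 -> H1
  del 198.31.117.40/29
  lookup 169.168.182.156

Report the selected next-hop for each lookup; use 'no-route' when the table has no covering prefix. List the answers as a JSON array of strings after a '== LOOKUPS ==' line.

Process each operation:
  + 198.31.0.0/16 (H3) depth=16
  del 198.31.0.0/16 (clear depth 16)
  + 0.0.0.0/0 (H1) depth=0
  ? 130.68.19.172  path d0:H1→d1:-  best=H1
  del 0.0.0.0/0 (clear depth 0)
  + 0.0.0.0/0 (H1) depth=0
  del 0.0.0.0/0 (clear depth 0)
  + 169.168.177.0/24 (H3) depth=24
  + 169.168.176.0/20 (H0) depth=20
  ? 169.168.176.0  path d0:-→d1:-→d2:-→d3:-→d4:-→d5:-→d6:-→d7:-→d8:-→d9:-→d10:-→d11:-→d12:-→d13:-→d14:-→d15:-→d16:-→d17:-→d18:-→d19:-→d20:H0→d21:-→d22:-→d23:-  best=H0
  + 0.0.0.0/0 (H3) depth=0
  + 198.0.0.0/8 (H3) depth=8
  + 198.31.117.45/32 (H3) depth=32
  ? 198.31.117.45  path d0:H3→d1:-→d2:-→d3:-→d4:-→d5:-→d6:-→d7:-→d8:H3→d9:-→d10:-→d11:-→d12:-→d13:-→d14:-→d15:-→d16:-→d17:-→d18:-→d19:-→d20:-→d21:-→d22:-→d23:-→d24:-→d25:-→d26:-→d27:-→d28:-→d29:-→d30:-→d31:-→d32:H3  best=H3
  del 198.31.117.45/32 (clear depth 32)
  ? 169.168.177.37  path d0:H3→d1:-→d2:-→d3:-→d4:-→d5:-→d6:-→d7:-→d8:-→d9:-→d10:-→d11:-→d12:-→d13:-→d14:-→d15:-→d16:-→d17:-→d18:-→d19:-→d20:H0→d21:-→d22:-→d23:-→d24:H3  best=H3
  ? 169.168.177.100  path d0:H3→d1:-→d2:-→d3:-→d4:-→d5:-→d6:-→d7:-→d8:-→d9:-→d10:-→d11:-→d12:-→d13:-→d14:-→d15:-→d16:-→d17:-→d18:-→d19:-→d20:H0→d21:-→d22:-→d23:-→d24:H3  best=H3
  + 198.31.117.40/29 (H1) depth=29
  + 71.213.229.16/28 (H1) depth=28
  + 169.168.177.30/32 (H1) depth=32
  del 198.31.117.40/29 (clear depth 29)
  ? 169.168.182.156  path d0:H3→d1:-→d2:-→d3:-→d4:-→d5:-→d6:-→d7:-→d8:-→d9:-→d10:-→d11:-→d12:-→d13:-→d14:-→d15:-→d16:-→d17:-→d18:-→d19:-→d20:H0→d21:-  best=H0

== LOOKUPS ==
["H1","H0","H3","H3","H3","H0"]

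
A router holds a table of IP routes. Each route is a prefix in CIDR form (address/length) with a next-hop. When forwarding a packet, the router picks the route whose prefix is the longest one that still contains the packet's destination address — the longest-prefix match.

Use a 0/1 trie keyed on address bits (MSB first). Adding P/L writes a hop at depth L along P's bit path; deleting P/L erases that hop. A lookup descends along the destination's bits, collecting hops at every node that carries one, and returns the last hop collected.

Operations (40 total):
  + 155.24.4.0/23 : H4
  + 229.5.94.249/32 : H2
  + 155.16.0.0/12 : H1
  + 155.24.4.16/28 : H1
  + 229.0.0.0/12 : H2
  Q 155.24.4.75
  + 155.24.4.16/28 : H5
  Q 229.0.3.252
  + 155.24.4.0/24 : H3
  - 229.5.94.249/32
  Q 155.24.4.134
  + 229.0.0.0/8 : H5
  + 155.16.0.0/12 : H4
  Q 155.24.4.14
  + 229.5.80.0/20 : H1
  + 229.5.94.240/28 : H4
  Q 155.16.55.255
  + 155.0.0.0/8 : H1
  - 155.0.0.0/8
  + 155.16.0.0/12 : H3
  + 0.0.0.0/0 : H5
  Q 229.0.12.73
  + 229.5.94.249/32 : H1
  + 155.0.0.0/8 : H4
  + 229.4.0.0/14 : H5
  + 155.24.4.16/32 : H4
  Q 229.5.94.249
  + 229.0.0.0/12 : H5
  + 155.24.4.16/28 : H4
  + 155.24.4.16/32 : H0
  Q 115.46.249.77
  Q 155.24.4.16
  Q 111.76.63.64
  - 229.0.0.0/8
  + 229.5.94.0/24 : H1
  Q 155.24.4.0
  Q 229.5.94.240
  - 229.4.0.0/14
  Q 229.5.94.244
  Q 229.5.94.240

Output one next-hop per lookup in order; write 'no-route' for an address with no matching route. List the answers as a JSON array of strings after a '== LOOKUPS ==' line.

Apply in order:
  add 155.24.4.0/23 -> H4 at depth 23
  add 229.5.94.249/32 -> H2 at depth 32
  add 155.16.0.0/12 -> H1 at depth 12
  add 155.24.4.16/28 -> H1 at depth 28
  add 229.0.0.0/12 -> H2 at depth 12
  ? 155.24.4.75  path d0:-→d1:-→d2:-→d3:-→d4:-→d5:-→d6:-→d7:-→d8:-→d9:-→d10:-→d11:-→d12:H1→d13:-→d14:-→d15:-→d16:-→d17:-→d18:-→d19:-→d20:-→d21:-→d22:-→d23:H4→d24:-→d25:-  best=H4
  add 155.24.4.16/28 -> H5 at depth 28
  ? 229.0.3.252  path d0:-→d1:-→d2:-→d3:-→d4:-→d5:-→d6:-→d7:-→d8:-→d9:-→d10:-→d11:-→d12:H2→d13:-  best=H2
  add 155.24.4.0/24 -> H3 at depth 24
  - 229.5.94.249/32 clear@32
  ? 155.24.4.134  path d0:-→d1:-→d2:-→d3:-→d4:-→d5:-→d6:-→d7:-→d8:-→d9:-→d10:-→d11:-→d12:H1→d13:-→d14:-→d15:-→d16:-→d17:-→d18:-→d19:-→d20:-→d21:-→d22:-→d23:H4→d24:H3  best=H3
  add 229.0.0.0/8 -> H5 at depth 8
  add 155.16.0.0/12 -> H4 at depth 12
  ? 155.24.4.14  path d0:-→d1:-→d2:-→d3:-→d4:-→d5:-→d6:-→d7:-→d8:-→d9:-→d10:-→d11:-→d12:H4→d13:-→d14:-→d15:-→d16:-→d17:-→d18:-→d19:-→d20:-→d21:-→d22:-→d23:H4→d24:H3→d25:-→d26:-→d27:-  best=H3
  add 229.5.80.0/20 -> H1 at depth 20
  add 229.5.94.240/28 -> H4 at depth 28
  ? 155.16.55.255  path d0:-→d1:-→d2:-→d3:-→d4:-→d5:-→d6:-→d7:-→d8:-→d9:-→d10:-→d11:-→d12:H4  best=H4
  add 155.0.0.0/8 -> H1 at depth 8
  - 155.0.0.0/8 clear@8
  add 155.16.0.0/12 -> H3 at depth 12
  add 0.0.0.0/0 -> H5 at depth 0
  ? 229.0.12.73  path d0:H5→d1:-→d2:-→d3:-→d4:-→d5:-→d6:-→d7:-→d8:H5→d9:-→d10:-→d11:-→d12:H2→d13:-  best=H2
  add 229.5.94.249/32 -> H1 at depth 32
  add 155.0.0.0/8 -> H4 at depth 8
  add 229.4.0.0/14 -> H5 at depth 14
  add 155.24.4.16/32 -> H4 at depth 32
  ? 229.5.94.249  path d0:H5→d1:-→d2:-→d3:-→d4:-→d5:-→d6:-→d7:-→d8:H5→d9:-→d10:-→d11:-→d12:H2→d13:-→d14:H5→d15:-→d16:-→d17:-→d18:-→d19:-→d20:H1→d21:-→d22:-→d23:-→d24:-→d25:-→d26:-→d27:-→d28:H4→d29:-→d30:-→d31:-→d32:H1  best=H1
  add 229.0.0.0/12 -> H5 at depth 12
  add 155.24.4.16/28 -> H4 at depth 28
  add 155.24.4.16/32 -> H0 at depth 32
  ? 115.46.249.77  path d0:H5  best=H5
  ? 155.24.4.16  path d0:H5→d1:-→d2:-→d3:-→d4:-→d5:-→d6:-→d7:-→d8:H4→d9:-→d10:-→d11:-→d12:H3→d13:-→d14:-→d15:-→d16:-→d17:-→d18:-→d19:-→d20:-→d21:-→d22:-→d23:H4→d24:H3→d25:-→d26:-→d27:-→d28:H4→d29:-→d30:-→d31:-→d32:H0  best=H0
  ? 111.76.63.64  path d0:H5  best=H5
  - 229.0.0.0/8 clear@8
  add 229.5.94.0/24 -> H1 at depth 24
  ? 155.24.4.0  path d0:H5→d1:-→d2:-→d3:-→d4:-→d5:-→d6:-→d7:-→d8:H4→d9:-→d10:-→d11:-→d12:H3→d13:-→d14:-→d15:-→d16:-→d17:-→d18:-→d19:-→d20:-→d21:-→d22:-→d23:H4→d24:H3→d25:-→d26:-→d27:-  best=H3
  ? 229.5.94.240  path d0:H5→d1:-→d2:-→d3:-→d4:-→d5:-→d6:-→d7:-→d8:-→d9:-→d10:-→d11:-→d12:H5→d13:-→d14:H5→d15:-→d16:-→d17:-→d18:-→d19:-→d20:H1→d21:-→d22:-→d23:-→d24:H1→d25:-→d26:-→d27:-→d28:H4  best=H4
  - 229.4.0.0/14 clear@14
  ? 229.5.94.244  path d0:H5→d1:-→d2:-→d3:-→d4:-→d5:-→d6:-→d7:-→d8:-→d9:-→d10:-→d11:-→d12:H5→d13:-→d14:-→d15:-→d16:-→d17:-→d18:-→d19:-→d20:H1→d21:-→d22:-→d23:-→d24:H1→d25:-→d26:-→d27:-→d28:H4  best=H4
  ? 229.5.94.240  path d0:H5→d1:-→d2:-→d3:-→d4:-→d5:-→d6:-→d7:-→d8:-→d9:-→d10:-→d11:-→d12:H5→d13:-→d14:-→d15:-→d16:-→d17:-→d18:-→d19:-→d20:H1→d21:-→d22:-→d23:-→d24:H1→d25:-→d26:-→d27:-→d28:H4  best=H4

== LOOKUPS ==
["H4","H2","H3","H3","H4","H2","H1","H5","H0","H5","H3","H4","H4","H4"]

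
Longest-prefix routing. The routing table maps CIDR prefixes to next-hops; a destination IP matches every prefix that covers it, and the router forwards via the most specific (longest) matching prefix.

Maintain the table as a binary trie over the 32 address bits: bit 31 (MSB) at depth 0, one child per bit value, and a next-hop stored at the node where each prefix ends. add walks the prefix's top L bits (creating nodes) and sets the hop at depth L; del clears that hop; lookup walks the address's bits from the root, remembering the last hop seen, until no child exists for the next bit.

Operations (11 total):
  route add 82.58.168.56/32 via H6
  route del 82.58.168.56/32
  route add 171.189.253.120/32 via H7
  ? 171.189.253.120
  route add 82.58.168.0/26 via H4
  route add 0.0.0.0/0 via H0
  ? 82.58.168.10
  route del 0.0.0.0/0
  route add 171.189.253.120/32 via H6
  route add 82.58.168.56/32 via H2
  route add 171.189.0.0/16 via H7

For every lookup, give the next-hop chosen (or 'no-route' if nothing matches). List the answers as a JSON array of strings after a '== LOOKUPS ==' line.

Apply in order:
  + 82.58.168.56/32 (H6) depth=32
  del 82.58.168.56/32 (clear depth 32)
  + 171.189.253.120/32 (H7) depth=32
  Q 171.189.253.120: descend 10101011101111011111110101111000 ; hops seen [H7] ; pick H7
  + 82.58.168.0/26 (H4) depth=26
  + 0.0.0.0/0 (H0) depth=0
  Q 82.58.168.10: descend 01010010001110101010100000 ; hops seen [H0,H4] ; pick H4
  del 0.0.0.0/0 (clear depth 0)
  + 171.189.253.120/32 (H6) depth=32
  + 82.58.168.56/32 (H2) depth=32
  + 171.189.0.0/16 (H7) depth=16

== LOOKUPS ==
["H7","H4"]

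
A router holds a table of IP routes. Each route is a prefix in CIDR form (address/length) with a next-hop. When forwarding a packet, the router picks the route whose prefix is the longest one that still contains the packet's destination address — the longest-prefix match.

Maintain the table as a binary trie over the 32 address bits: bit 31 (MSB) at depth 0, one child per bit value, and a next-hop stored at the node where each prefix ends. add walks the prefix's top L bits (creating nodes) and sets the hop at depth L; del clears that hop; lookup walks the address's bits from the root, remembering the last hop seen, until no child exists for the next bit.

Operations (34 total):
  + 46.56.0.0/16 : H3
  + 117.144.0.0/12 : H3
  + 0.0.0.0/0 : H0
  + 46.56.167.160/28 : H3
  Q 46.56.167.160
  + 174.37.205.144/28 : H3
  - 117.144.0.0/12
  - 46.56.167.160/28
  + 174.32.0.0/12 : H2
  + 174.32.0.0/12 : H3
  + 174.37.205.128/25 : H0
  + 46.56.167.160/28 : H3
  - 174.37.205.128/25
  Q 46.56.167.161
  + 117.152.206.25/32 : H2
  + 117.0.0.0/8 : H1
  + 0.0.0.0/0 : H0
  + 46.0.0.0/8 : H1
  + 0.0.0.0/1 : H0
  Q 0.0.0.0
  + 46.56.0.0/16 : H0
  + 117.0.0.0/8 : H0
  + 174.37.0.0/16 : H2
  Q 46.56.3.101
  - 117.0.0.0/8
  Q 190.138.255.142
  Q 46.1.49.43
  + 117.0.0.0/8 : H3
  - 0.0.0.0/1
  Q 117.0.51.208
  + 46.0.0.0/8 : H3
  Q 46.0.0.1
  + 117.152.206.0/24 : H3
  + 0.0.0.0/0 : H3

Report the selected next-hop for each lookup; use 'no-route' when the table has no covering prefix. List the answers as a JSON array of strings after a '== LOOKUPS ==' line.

Apply in order:
  add 46.56.0.0/16 -> H3 at depth 16
  add 117.144.0.0/12 -> H3 at depth 12
  add 0.0.0.0/0 -> H0 at depth 0
  add 46.56.167.160/28 -> H3 at depth 28
  ? 46.56.167.160  path d0:H0→d1:-→d2:-→d3:-→d4:-→d5:-→d6:-→d7:-→d8:-→d9:-→d10:-→d11:-→d12:-→d13:-→d14:-→d15:-→d16:H3→d17:-→d18:-→d19:-→d20:-→d21:-→d22:-→d23:-→d24:-→d25:-→d26:-→d27:-→d28:H3  best=H3
  add 174.37.205.144/28 -> H3 at depth 28
  del 117.144.0.0/12 (clear depth 12)
  del 46.56.167.160/28 (clear depth 28)
  add 174.32.0.0/12 -> H2 at depth 12
  add 174.32.0.0/12 -> H3 at depth 12
  add 174.37.205.128/25 -> H0 at depth 25
  add 46.56.167.160/28 -> H3 at depth 28
  del 174.37.205.128/25 (clear depth 25)
  ? 46.56.167.161  path d0:H0→d1:-→d2:-→d3:-→d4:-→d5:-→d6:-→d7:-→d8:-→d9:-→d10:-→d11:-→d12:-→d13:-→d14:-→d15:-→d16:H3→d17:-→d18:-→d19:-→d20:-→d21:-→d22:-→d23:-→d24:-→d25:-→d26:-→d27:-→d28:H3  best=H3
  add 117.152.206.25/32 -> H2 at depth 32
  add 117.0.0.0/8 -> H1 at depth 8
  add 0.0.0.0/0 -> H0 at depth 0
  add 46.0.0.0/8 -> H1 at depth 8
  add 0.0.0.0/1 -> H0 at depth 1
  ? 0.0.0.0  path d0:H0→d1:H0→d2:-  best=H0
  add 46.56.0.0/16 -> H0 at depth 16
  add 117.0.0.0/8 -> H0 at depth 8
  add 174.37.0.0/16 -> H2 at depth 16
  ? 46.56.3.101  path d0:H0→d1:H0→d2:-→d3:-→d4:-→d5:-→d6:-→d7:-→d8:H1→d9:-→d10:-→d11:-→d12:-→d13:-→d14:-→d15:-→d16:H0  best=H0
  del 117.0.0.0/8 (clear depth 8)
  ? 190.138.255.142  path d0:H0→d1:-→d2:-→d3:-  best=H0
  ? 46.1.49.43  path d0:H0→d1:H0→d2:-→d3:-→d4:-→d5:-→d6:-→d7:-→d8:H1→d9:-→d10:-  best=H1
  add 117.0.0.0/8 -> H3 at depth 8
  del 0.0.0.0/1 (clear depth 1)
  ? 117.0.51.208  path d0:H0→d1:-→d2:-→d3:-→d4:-→d5:-→d6:-→d7:-→d8:H3  best=H3
  add 46.0.0.0/8 -> H3 at depth 8
  ? 46.0.0.1  path d0:H0→d1:-→d2:-→d3:-→d4:-→d5:-→d6:-→d7:-→d8:H3→d9:-→d10:-  best=H3
  add 117.152.206.0/24 -> H3 at depth 24
  add 0.0.0.0/0 -> H3 at depth 0

== LOOKUPS ==
["H3","H3","H0","H0","H0","H1","H3","H3"]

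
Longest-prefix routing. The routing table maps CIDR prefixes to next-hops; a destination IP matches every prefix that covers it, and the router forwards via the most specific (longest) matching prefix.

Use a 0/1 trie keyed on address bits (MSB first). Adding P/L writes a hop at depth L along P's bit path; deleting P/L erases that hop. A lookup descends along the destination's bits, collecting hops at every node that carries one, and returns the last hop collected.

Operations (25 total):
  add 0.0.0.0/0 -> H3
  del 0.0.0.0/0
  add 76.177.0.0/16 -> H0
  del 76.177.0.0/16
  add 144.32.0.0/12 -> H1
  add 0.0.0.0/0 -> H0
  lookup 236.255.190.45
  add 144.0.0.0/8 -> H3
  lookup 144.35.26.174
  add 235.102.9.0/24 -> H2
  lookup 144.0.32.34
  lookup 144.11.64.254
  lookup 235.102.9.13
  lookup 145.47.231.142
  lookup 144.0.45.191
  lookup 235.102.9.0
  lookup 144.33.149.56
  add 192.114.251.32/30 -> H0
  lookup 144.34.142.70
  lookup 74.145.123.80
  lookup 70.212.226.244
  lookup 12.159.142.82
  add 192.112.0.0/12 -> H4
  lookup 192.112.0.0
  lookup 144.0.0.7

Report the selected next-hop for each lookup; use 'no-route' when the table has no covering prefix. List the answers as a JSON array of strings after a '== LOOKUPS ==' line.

Apply in order:
  add 0.0.0.0/0 -> H3 at depth 0
  - 0.0.0.0/0 clear@0
  add 76.177.0.0/16 -> H0 at depth 16
  - 76.177.0.0/16 clear@16
  add 144.32.0.0/12 -> H1 at depth 12
  add 0.0.0.0/0 -> H0 at depth 0
  lookup 236.255.190.45: bits 1 walk d0:H0→d1:- -> H0
  add 144.0.0.0/8 -> H3 at depth 8
  lookup 144.35.26.174: bits 100100000010 walk d0:H0→d1:-→d2:-→d3:-→d4:-→d5:-→d6:-→d7:-→d8:H3→d9:-→d10:-→d11:-→d12:H1 -> H1
  add 235.102.9.0/24 -> H2 at depth 24
  lookup 144.0.32.34: bits 1001000000 walk d0:H0→d1:-→d2:-→d3:-→d4:-→d5:-→d6:-→d7:-→d8:H3→d9:-→d10:- -> H3
  lookup 144.11.64.254: bits 1001000000 walk d0:H0→d1:-→d2:-→d3:-→d4:-→d5:-→d6:-→d7:-→d8:H3→d9:-→d10:- -> H3
  lookup 235.102.9.13: bits 111010110110011000001001 walk d0:H0→d1:-→d2:-→d3:-→d4:-→d5:-→d6:-→d7:-→d8:-→d9:-→d10:-→d11:-→d12:-→d13:-→d14:-→d15:-→d16:-→d17:-→d18:-→d19:-→d20:-→d21:-→d22:-→d23:-→d24:H2 -> H2
  lookup 145.47.231.142: bits 1001000 walk d0:H0→d1:-→d2:-→d3:-→d4:-→d5:-→d6:-→d7:- -> H0
  lookup 144.0.45.191: bits 1001000000 walk d0:H0→d1:-→d2:-→d3:-→d4:-→d5:-→d6:-→d7:-→d8:H3→d9:-→d10:- -> H3
  lookup 235.102.9.0: bits 111010110110011000001001 walk d0:H0→d1:-→d2:-→d3:-→d4:-→d5:-→d6:-→d7:-→d8:-→d9:-→d10:-→d11:-→d12:-→d13:-→d14:-→d15:-→d16:-→d17:-→d18:-→d19:-→d20:-→d21:-→d22:-→d23:-→d24:H2 -> H2
  lookup 144.33.149.56: bits 100100000010 walk d0:H0→d1:-→d2:-→d3:-→d4:-→d5:-→d6:-→d7:-→d8:H3→d9:-→d10:-→d11:-→d12:H1 -> H1
  add 192.114.251.32/30 -> H0 at depth 30
  lookup 144.34.142.70: bits 100100000010 walk d0:H0→d1:-→d2:-→d3:-→d4:-→d5:-→d6:-→d7:-→d8:H3→d9:-→d10:-→d11:-→d12:H1 -> H1
  lookup 74.145.123.80: bits 01001 walk d0:H0→d1:-→d2:-→d3:-→d4:-→d5:- -> H0
  lookup 70.212.226.244: bits 0100 walk d0:H0→d1:-→d2:-→d3:-→d4:- -> H0
  lookup 12.159.142.82: bits 0 walk d0:H0→d1:- -> H0
  add 192.112.0.0/12 -> H4 at depth 12
  lookup 192.112.0.0: bits 11000000011100 walk d0:H0→d1:-→d2:-→d3:-→d4:-→d5:-→d6:-→d7:-→d8:-→d9:-→d10:-→d11:-→d12:H4→d13:-→d14:- -> H4
  lookup 144.0.0.7: bits 1001000000 walk d0:H0→d1:-→d2:-→d3:-→d4:-→d5:-→d6:-→d7:-→d8:H3→d9:-→d10:- -> H3

== LOOKUPS ==
["H0","H1","H3","H3","H2","H0","H3","H2","H1","H1","H0","H0","H0","H4","H3"]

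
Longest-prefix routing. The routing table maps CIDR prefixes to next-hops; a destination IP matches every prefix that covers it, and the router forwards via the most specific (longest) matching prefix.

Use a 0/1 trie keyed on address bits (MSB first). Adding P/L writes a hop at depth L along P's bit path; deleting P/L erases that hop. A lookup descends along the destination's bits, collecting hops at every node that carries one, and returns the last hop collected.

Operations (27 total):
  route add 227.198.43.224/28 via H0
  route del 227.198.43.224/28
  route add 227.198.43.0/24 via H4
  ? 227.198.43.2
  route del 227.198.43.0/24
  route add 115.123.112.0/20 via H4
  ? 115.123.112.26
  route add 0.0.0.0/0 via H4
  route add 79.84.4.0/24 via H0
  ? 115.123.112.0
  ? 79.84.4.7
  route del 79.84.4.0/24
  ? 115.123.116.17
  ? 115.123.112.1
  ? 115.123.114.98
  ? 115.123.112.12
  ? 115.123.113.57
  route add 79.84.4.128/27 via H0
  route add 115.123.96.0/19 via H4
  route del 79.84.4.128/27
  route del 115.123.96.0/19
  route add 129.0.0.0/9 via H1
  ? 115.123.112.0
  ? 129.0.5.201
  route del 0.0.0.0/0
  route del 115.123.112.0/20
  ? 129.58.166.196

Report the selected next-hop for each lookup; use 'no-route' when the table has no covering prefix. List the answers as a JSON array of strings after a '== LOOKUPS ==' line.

Apply in order:
  + 227.198.43.224/28 (H0) depth=28
  del 227.198.43.224/28 (clear depth 28)
  + 227.198.43.0/24 (H4) depth=24
  Q 227.198.43.2: descend 111000111100011000101011 ; hops seen [H4] ; pick H4
  del 227.198.43.0/24 (clear depth 24)
  + 115.123.112.0/20 (H4) depth=20
  Q 115.123.112.26: descend 01110011011110110111 ; hops seen [H4] ; pick H4
  + 0.0.0.0/0 (H4) depth=0
  + 79.84.4.0/24 (H0) depth=24
  Q 115.123.112.0: descend 01110011011110110111 ; hops seen [H4,H4] ; pick H4
  Q 79.84.4.7: descend 010011110101010000000100 ; hops seen [H4,H0] ; pick H0
  del 79.84.4.0/24 (clear depth 24)
  Q 115.123.116.17: descend 01110011011110110111 ; hops seen [H4,H4] ; pick H4
  Q 115.123.112.1: descend 01110011011110110111 ; hops seen [H4,H4] ; pick H4
  Q 115.123.114.98: descend 01110011011110110111 ; hops seen [H4,H4] ; pick H4
  Q 115.123.112.12: descend 01110011011110110111 ; hops seen [H4,H4] ; pick H4
  Q 115.123.113.57: descend 01110011011110110111 ; hops seen [H4,H4] ; pick H4
  + 79.84.4.128/27 (H0) depth=27
  + 115.123.96.0/19 (H4) depth=19
  del 79.84.4.128/27 (clear depth 27)
  del 115.123.96.0/19 (clear depth 19)
  + 129.0.0.0/9 (H1) depth=9
  Q 115.123.112.0: descend 01110011011110110111 ; hops seen [H4,H4] ; pick H4
  Q 129.0.5.201: descend 100000010 ; hops seen [H4,H1] ; pick H1
  del 0.0.0.0/0 (clear depth 0)
  del 115.123.112.0/20 (clear depth 20)
  Q 129.58.166.196: descend 100000010 ; hops seen [H1] ; pick H1

== LOOKUPS ==
["H4","H4","H4","H0","H4","H4","H4","H4","H4","H4","H1","H1"]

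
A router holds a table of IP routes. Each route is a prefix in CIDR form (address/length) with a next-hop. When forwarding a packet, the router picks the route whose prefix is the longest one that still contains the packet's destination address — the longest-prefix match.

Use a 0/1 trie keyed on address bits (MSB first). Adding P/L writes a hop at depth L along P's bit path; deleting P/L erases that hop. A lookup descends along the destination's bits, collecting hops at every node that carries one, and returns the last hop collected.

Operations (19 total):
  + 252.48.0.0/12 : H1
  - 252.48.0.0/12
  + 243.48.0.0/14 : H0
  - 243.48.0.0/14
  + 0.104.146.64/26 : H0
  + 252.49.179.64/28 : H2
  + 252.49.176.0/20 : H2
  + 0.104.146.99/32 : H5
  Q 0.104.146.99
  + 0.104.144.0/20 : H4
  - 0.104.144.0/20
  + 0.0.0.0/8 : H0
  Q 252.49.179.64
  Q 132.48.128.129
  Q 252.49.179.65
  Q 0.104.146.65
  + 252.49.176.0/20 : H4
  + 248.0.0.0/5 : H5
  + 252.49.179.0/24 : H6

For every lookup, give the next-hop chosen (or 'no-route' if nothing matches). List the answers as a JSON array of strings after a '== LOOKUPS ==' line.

Apply in order:
  add 252.48.0.0/12 -> H1 at depth 12
  - 252.48.0.0/12 clear@12
  add 243.48.0.0/14 -> H0 at depth 14
  - 243.48.0.0/14 clear@14
  add 0.104.146.64/26 -> H0 at depth 26
  add 252.49.179.64/28 -> H2 at depth 28
  add 252.49.176.0/20 -> H2 at depth 20
  add 0.104.146.99/32 -> H5 at depth 32
  lookup 0.104.146.99: bits 00000000011010001001001001100011 walk d0:-→d1:-→d2:-→d3:-→d4:-→d5:-→d6:-→d7:-→d8:-→d9:-→d10:-→d11:-→d12:-→d13:-→d14:-→d15:-→d16:-→d17:-→d18:-→d19:-→d20:-→d21:-→d22:-→d23:-→d24:-→d25:-→d26:H0→d27:-→d28:-→d29:-→d30:-→d31:-→d32:H5 -> H5
  add 0.104.144.0/20 -> H4 at depth 20
  - 0.104.144.0/20 clear@20
  add 0.0.0.0/8 -> H0 at depth 8
  lookup 252.49.179.64: bits 1111110000110001101100110100 walk d0:-→d1:-→d2:-→d3:-→d4:-→d5:-→d6:-→d7:-→d8:-→d9:-→d10:-→d11:-→d12:-→d13:-→d14:-→d15:-→d16:-→d17:-→d18:-→d19:-→d20:H2→d21:-→d22:-→d23:-→d24:-→d25:-→d26:-→d27:-→d28:H2 -> H2
  lookup 132.48.128.129: bits 1 walk d0:-→d1:- -> no-route
  lookup 252.49.179.65: bits 1111110000110001101100110100 walk d0:-→d1:-→d2:-→d3:-→d4:-→d5:-→d6:-→d7:-→d8:-→d9:-→d10:-→d11:-→d12:-→d13:-→d14:-→d15:-→d16:-→d17:-→d18:-→d19:-→d20:H2→d21:-→d22:-→d23:-→d24:-→d25:-→d26:-→d27:-→d28:H2 -> H2
  lookup 0.104.146.65: bits 00000000011010001001001001 walk d0:-→d1:-→d2:-→d3:-→d4:-→d5:-→d6:-→d7:-→d8:H0→d9:-→d10:-→d11:-→d12:-→d13:-→d14:-→d15:-→d16:-→d17:-→d18:-→d19:-→d20:-→d21:-→d22:-→d23:-→d24:-→d25:-→d26:H0 -> H0
  add 252.49.176.0/20 -> H4 at depth 20
  add 248.0.0.0/5 -> H5 at depth 5
  add 252.49.179.0/24 -> H6 at depth 24

== LOOKUPS ==
["H5","H2","no-route","H2","H0"]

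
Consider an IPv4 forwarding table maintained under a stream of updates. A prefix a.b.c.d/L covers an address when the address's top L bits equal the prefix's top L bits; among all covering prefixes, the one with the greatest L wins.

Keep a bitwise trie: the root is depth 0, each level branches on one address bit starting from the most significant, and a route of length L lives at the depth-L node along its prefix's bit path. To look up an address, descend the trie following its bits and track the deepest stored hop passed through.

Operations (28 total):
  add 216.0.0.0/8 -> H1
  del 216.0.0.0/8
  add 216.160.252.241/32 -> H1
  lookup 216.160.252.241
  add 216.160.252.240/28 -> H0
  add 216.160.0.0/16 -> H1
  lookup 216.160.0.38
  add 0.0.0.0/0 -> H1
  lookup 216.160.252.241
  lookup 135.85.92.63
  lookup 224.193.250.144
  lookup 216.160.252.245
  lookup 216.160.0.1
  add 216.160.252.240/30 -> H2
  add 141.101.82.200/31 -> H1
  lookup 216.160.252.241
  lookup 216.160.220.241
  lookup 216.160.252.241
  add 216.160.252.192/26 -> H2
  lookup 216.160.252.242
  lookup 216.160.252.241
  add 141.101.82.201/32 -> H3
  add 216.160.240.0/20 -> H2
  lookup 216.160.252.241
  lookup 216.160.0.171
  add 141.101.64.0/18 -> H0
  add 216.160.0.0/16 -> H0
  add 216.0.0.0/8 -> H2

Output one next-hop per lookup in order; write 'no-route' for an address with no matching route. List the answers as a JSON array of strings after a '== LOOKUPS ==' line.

Trace:
  + 216.0.0.0/8 (H1) depth=8
  del 216.0.0.0/8 (clear depth 8)
  + 216.160.252.241/32 (H1) depth=32
  Q 216.160.252.241: descend 11011000101000001111110011110001 ; hops seen [H1] ; pick H1
  + 216.160.252.240/28 (H0) depth=28
  + 216.160.0.0/16 (H1) depth=16
  Q 216.160.0.38: descend 1101100010100000 ; hops seen [H1] ; pick H1
  + 0.0.0.0/0 (H1) depth=0
  Q 216.160.252.241: descend 11011000101000001111110011110001 ; hops seen [H1,H1,H0,H1] ; pick H1
  Q 135.85.92.63: descend 1 ; hops seen [H1] ; pick H1
  Q 224.193.250.144: descend 11 ; hops seen [H1] ; pick H1
  Q 216.160.252.245: descend 11011000101000001111110011110 ; hops seen [H1,H1,H0] ; pick H0
  Q 216.160.0.1: descend 1101100010100000 ; hops seen [H1,H1] ; pick H1
  + 216.160.252.240/30 (H2) depth=30
  + 141.101.82.200/31 (H1) depth=31
  Q 216.160.252.241: descend 11011000101000001111110011110001 ; hops seen [H1,H1,H0,H2,H1] ; pick H1
  Q 216.160.220.241: descend 110110001010000011 ; hops seen [H1,H1] ; pick H1
  Q 216.160.252.241: descend 11011000101000001111110011110001 ; hops seen [H1,H1,H0,H2,H1] ; pick H1
  + 216.160.252.192/26 (H2) depth=26
  Q 216.160.252.242: descend 110110001010000011111100111100 ; hops seen [H1,H1,H2,H0,H2] ; pick H2
  Q 216.160.252.241: descend 11011000101000001111110011110001 ; hops seen [H1,H1,H2,H0,H2,H1] ; pick H1
  + 141.101.82.201/32 (H3) depth=32
  + 216.160.240.0/20 (H2) depth=20
  Q 216.160.252.241: descend 11011000101000001111110011110001 ; hops seen [H1,H1,H2,H2,H0,H2,H1] ; pick H1
  Q 216.160.0.171: descend 1101100010100000 ; hops seen [H1,H1] ; pick H1
  + 141.101.64.0/18 (H0) depth=18
  + 216.160.0.0/16 (H0) depth=16
  + 216.0.0.0/8 (H2) depth=8

== LOOKUPS ==
["H1","H1","H1","H1","H1","H0","H1","H1","H1","H1","H2","H1","H1","H1"]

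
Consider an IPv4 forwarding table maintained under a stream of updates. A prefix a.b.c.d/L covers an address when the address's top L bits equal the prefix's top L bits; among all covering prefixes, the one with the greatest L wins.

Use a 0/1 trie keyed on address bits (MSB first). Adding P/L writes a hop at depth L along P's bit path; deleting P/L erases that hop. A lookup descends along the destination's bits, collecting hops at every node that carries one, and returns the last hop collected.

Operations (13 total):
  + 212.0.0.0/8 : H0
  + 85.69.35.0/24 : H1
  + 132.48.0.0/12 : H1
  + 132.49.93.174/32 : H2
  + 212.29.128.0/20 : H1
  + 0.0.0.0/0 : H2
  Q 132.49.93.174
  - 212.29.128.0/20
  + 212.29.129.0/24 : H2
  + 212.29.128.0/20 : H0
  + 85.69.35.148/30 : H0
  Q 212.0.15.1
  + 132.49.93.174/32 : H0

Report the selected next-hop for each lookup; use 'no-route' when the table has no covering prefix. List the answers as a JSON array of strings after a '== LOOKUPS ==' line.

Apply in order:
  add 212.0.0.0/8 -> H0 at depth 8
  add 85.69.35.0/24 -> H1 at depth 24
  add 132.48.0.0/12 -> H1 at depth 12
  add 132.49.93.174/32 -> H2 at depth 32
  add 212.29.128.0/20 -> H1 at depth 20
  add 0.0.0.0/0 -> H2 at depth 0
  Q 132.49.93.174: descend 10000100001100010101110110101110 ; hops seen [H2,H1,H2] ; pick H2
  - 212.29.128.0/20 clear@20
  add 212.29.129.0/24 -> H2 at depth 24
  add 212.29.128.0/20 -> H0 at depth 20
  add 85.69.35.148/30 -> H0 at depth 30
  Q 212.0.15.1: descend 11010100000 ; hops seen [H2,H0] ; pick H0
  add 132.49.93.174/32 -> H0 at depth 32

== LOOKUPS ==
["H2","H0"]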